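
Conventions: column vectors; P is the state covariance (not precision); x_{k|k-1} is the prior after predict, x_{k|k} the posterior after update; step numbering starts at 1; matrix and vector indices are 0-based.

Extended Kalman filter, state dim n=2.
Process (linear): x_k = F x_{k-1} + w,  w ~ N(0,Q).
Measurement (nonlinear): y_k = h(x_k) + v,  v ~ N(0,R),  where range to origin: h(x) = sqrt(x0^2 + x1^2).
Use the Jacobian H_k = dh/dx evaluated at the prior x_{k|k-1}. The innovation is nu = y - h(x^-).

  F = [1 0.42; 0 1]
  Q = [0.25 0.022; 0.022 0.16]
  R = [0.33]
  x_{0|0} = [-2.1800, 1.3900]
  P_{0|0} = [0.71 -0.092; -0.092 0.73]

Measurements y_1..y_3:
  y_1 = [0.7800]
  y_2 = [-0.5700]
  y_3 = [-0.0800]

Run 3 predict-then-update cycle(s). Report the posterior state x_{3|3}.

step 1: x^-=[-1.5962, 1.3900]  P^-=[1.0115 0.2366; 0.2366 0.8900]  H_jac=[-0.7541 0.6567]  S=[1.0547]  K=[-0.5759; 0.3850]  nu=[-1.3366]  x^+=[-0.8265, 0.8754]  P^+=[0.6617 0.4704; 0.4704 0.7337]
step 2: x^-=[-0.4588, 0.8754]  P^-=[1.4363 0.8006; 0.8006 0.8937]  H_jac=[-0.4642 0.8857]  S=[0.6823]  K=[0.0622; 0.6155]  nu=[-1.5584]  x^+=[-0.5557, -0.0838]  P^+=[1.4336 0.7745; 0.7745 0.6352]
step 3: x^-=[-0.5909, -0.0838]  P^-=[2.4462 1.0632; 1.0632 0.7952]  H_jac=[-0.9901 -0.1404]  S=[3.0392]  K=[-0.8460; -0.3831]  nu=[-0.6768]  x^+=[-0.0183, 0.1755]  P^+=[0.2709 0.0782; 0.0782 0.3491]

x_post = [-0.0183, 0.1755]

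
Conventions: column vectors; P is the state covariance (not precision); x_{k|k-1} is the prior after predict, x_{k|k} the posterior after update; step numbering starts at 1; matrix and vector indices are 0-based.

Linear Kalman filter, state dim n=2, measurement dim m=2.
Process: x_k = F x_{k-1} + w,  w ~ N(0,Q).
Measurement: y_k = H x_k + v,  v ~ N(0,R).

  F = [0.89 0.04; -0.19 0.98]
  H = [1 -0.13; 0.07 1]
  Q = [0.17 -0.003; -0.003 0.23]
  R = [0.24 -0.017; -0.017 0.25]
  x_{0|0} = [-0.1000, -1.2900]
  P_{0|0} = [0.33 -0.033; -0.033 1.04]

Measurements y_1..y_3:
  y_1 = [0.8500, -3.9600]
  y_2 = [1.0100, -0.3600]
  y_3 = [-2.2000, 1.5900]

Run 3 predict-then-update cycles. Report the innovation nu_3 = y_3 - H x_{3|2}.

step 1: x^-=[-0.1406, -1.2452]  P^-=[0.4307 -0.0466; -0.0466 1.2530]  S=[0.7040 -0.1959; -0.1959 1.4986]  K=[0.6407 0.0728; -0.0680 0.8251]  nu=[0.8287, -2.7050]  x^+=[0.1934, -3.5333]  P^+=[0.1521 -0.0033; -0.0033 0.2077]
step 2: x^-=[0.0308, -3.4994]  P^-=[0.2906 -0.0235; -0.0235 0.4362]  S=[0.5440 -0.0766; -0.0766 0.6843]  K=[0.5477 0.0567; -0.0589 0.6284]  nu=[0.5242, 3.1372]  x^+=[0.4960, -1.5588]  P^+=[0.1299 -0.0042; -0.0042 0.1584]
step 3: x^-=[0.3791, -1.6219]  P^-=[0.2729 -0.0224; -0.0224 0.3884]  S=[0.5253 -0.0706; -0.0706 0.6366]  K=[0.5323 0.0538; -0.0580 0.6012]  nu=[-2.7899, 3.1853]  x^+=[-0.9345, 0.4550]  P^+=[0.1263 -0.0044; -0.0044 0.1516]

innov = [-2.7899, 3.1853]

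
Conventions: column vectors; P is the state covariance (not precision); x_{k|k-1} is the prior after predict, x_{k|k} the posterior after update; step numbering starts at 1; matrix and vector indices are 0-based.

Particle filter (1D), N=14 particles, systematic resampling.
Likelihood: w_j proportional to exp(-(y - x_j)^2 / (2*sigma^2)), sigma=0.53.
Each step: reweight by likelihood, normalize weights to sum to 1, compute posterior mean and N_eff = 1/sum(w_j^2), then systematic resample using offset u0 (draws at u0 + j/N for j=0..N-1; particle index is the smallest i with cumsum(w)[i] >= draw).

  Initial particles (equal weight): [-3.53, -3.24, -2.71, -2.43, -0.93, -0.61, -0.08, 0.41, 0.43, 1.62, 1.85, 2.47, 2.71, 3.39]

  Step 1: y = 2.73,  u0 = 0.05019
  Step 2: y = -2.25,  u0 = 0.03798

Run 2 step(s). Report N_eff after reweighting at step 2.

step 1: w=[0.0000, 0.0000, 0.0000, 0.0000, 0.0000, 0.0000, 0.0000, 0.0000, 0.0000, 0.0412, 0.0930, 0.3272, 0.3687, 0.1699]  mean=2.6221  Neff=3.5436  idx=[10, 10, 11, 11, 11, 11, 12, 12, 12, 12, 12, 13, 13, 13]
step 2: w=[0.4999, 0.4999, 0.0000, 0.0000, 0.0000, 0.0000, 0.0000, 0.0000, 0.0000, 0.0000, 0.0000, 0.0000, 0.0000, 0.0000]  mean=1.8501  Neff=2.0005  idx=[0, 0, 0, 0, 0, 0, 0, 1, 1, 1, 1, 1, 1, 1]

N_eff = 2.0005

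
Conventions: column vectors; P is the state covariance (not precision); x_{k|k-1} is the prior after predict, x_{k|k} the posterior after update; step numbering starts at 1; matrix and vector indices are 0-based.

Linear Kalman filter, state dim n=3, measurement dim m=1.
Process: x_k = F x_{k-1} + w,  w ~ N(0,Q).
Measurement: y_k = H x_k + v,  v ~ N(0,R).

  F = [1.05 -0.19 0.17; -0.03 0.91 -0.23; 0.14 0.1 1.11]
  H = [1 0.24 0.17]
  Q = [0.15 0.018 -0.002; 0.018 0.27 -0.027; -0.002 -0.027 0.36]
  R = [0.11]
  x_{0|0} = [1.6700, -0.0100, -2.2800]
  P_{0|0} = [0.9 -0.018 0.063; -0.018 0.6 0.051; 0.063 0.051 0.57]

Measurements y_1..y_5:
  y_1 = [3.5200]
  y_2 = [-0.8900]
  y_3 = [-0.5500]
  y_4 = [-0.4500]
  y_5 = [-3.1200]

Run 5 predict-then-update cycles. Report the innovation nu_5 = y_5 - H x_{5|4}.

step 1: x^-=[1.3678, 0.4652, -2.2980]  P^-=[1.2068 -0.1591 0.2901; -0.1591 0.7783 -0.0777; 0.2901 -0.0777 1.1163]  S=[1.4098]  K=[0.8639; 0.0103; 0.3271]  nu=[2.4312]  x^+=[3.4681, 0.4902, -1.5026]  P^+=[0.1546 -0.1716 -0.1083; -0.1716 0.7782 -0.0825; -0.1083 -0.0825 0.9655]
step 2: x^-=[3.2929, 0.6876, -1.1334]  P^-=[0.4116 -0.3138 0.0618; -0.3138 1.0080 -0.2990; 0.0618 -0.2990 1.5036]  S=[0.4691]  K=[0.7393; -0.2615; 0.5236]  nu=[-4.1553]  x^+=[0.2211, 1.7741, -3.3093]  P^+=[0.1552 -0.2231 -0.1198; -0.2231 0.9759 -0.2347; -0.1198 -0.2347 1.3749]
step 3: x^-=[-0.6675, 2.3690, -3.4649]  P^-=[0.4575 -0.4408 0.1473; -0.4408 1.2598 -0.5415; 0.1473 -0.5415 1.9713]  S=[0.4913]  K=[0.7668; -0.4692; 0.7173]  nu=[0.1380]  x^+=[-0.5617, 2.3042, -3.3659]  P^+=[0.1686 -0.2641 -0.1230; -0.2641 1.1517 -0.3761; -0.1230 -0.3761 1.7184]
step 4: x^-=[-1.5998, 2.8879, -3.5844]  P^-=[0.5129 -0.5518 0.2312; -0.5518 1.4849 -0.7577; 0.2312 -0.7577 2.3630]  S=[0.5287]  K=[0.7941; -0.6132; 0.8531]  nu=[1.0661]  x^+=[-0.7533, 2.2342, -2.6749]  P^+=[0.1796 -0.2943 -0.1270; -0.2943 1.2861 -0.4811; -0.1270 -0.4811 1.9782]
step 5: x^-=[-1.6702, 2.6709, -2.8512]  P^-=[0.5548 -0.6344 0.2924; -0.6344 1.6556 -0.9190; 0.2924 -0.9190 2.6592]  S=[0.5569]  K=[0.8120; -0.7063; 0.9409]  nu=[-1.6061]  x^+=[-2.9744, 3.8053, -4.3624]  P^+=[0.1875 -0.3150 -0.1330; -0.3150 1.3778 -0.5489; -0.1330 -0.5489 2.1663]

innov = [-1.6061]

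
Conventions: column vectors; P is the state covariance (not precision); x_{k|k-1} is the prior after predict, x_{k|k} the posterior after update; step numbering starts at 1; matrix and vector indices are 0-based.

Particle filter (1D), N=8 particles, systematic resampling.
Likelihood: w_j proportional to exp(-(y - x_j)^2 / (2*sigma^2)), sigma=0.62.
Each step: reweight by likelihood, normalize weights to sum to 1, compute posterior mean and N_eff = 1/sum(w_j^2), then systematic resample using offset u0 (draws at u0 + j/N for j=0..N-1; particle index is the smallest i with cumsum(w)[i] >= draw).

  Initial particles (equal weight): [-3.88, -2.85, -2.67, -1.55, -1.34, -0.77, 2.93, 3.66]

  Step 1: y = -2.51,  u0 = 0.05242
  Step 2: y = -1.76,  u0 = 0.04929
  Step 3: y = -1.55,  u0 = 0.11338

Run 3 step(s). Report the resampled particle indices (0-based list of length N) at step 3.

resampled_idx = [3, 4, 5, 5, 6, 6, 7, 7]

step 1: w=[0.0362, 0.3579, 0.4023, 0.1254, 0.0701, 0.0081, 0.0000, 0.0000]  mean=-2.5291  Neff=3.2058  idx=[1, 1, 1, 2, 2, 2, 3, 4]
step 2: w=[0.0627, 0.0627, 0.0627, 0.1001, 0.1001, 0.1001, 0.2777, 0.2338]  mean=-2.0820  Neff=5.7592  idx=[0, 2, 4, 5, 6, 6, 7, 7]
step 3: w=[0.0247, 0.0247, 0.0435, 0.0435, 0.2221, 0.2221, 0.2098, 0.2098]  mean=-1.6233  Neff=5.2172  idx=[3, 4, 5, 5, 6, 6, 7, 7]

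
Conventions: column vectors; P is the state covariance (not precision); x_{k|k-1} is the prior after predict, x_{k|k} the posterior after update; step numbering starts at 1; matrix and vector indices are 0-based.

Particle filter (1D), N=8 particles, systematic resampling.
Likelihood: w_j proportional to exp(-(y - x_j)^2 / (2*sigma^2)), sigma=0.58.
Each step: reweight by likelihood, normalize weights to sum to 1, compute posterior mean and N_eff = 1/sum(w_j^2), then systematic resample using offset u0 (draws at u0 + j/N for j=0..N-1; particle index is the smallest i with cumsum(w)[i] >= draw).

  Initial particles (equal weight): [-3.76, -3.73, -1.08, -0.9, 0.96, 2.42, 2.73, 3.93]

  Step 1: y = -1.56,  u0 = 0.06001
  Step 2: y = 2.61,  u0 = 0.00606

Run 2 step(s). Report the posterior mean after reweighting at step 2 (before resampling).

post_mean = -0.9352

step 1: w=[0.0006, 0.0007, 0.5749, 0.4237, 0.0001, 0.0000, 0.0000, 0.0000]  mean=-1.0072  Neff=1.9608  idx=[2, 2, 2, 2, 2, 3, 3, 3]
step 2: w=[0.0391, 0.0391, 0.0391, 0.0391, 0.0391, 0.2682, 0.2682, 0.2682]  mean=-0.9352  Neff=4.4755  idx=[0, 3, 5, 5, 6, 6, 7, 7]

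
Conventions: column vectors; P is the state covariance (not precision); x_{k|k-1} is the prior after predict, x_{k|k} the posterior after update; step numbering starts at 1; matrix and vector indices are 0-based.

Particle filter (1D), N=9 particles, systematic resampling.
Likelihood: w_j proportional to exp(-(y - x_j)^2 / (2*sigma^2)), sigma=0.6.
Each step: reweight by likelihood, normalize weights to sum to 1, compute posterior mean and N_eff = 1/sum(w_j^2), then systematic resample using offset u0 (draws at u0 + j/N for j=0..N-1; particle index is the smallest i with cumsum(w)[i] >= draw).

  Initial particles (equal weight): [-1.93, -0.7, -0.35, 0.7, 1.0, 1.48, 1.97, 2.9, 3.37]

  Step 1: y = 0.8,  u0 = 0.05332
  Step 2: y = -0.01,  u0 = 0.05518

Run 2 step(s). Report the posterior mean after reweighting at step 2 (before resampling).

post_mean = 0.5087

step 1: w=[0.0000, 0.0156, 0.0566, 0.3506, 0.3363, 0.1870, 0.0531, 0.0008, 0.0000]  mean=0.9346  Neff=3.6075  idx=[2, 3, 3, 3, 4, 4, 4, 5, 5]
step 2: w=[0.2695, 0.1571, 0.1571, 0.1571, 0.0767, 0.0767, 0.0767, 0.0145, 0.0145]  mean=0.5087  Neff=6.0694  idx=[0, 0, 1, 1, 2, 3, 3, 5, 6]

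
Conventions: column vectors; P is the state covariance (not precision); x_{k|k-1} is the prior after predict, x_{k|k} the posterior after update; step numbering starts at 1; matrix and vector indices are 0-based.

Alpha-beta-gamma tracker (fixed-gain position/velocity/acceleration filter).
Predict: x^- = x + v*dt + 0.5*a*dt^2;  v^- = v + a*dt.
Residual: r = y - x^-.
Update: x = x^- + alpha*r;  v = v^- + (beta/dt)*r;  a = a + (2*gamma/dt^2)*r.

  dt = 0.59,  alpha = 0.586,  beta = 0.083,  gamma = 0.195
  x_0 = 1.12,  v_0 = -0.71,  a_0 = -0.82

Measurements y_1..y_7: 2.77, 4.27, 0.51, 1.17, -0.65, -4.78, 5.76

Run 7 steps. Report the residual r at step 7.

step 1: x_pred=0.5584  r=2.2116  x^+=1.8544  v^+=-0.8827  a^+=1.6578
step 2: x_pred=1.6222  r=2.6478  x^+=3.1738  v^+=0.4679  a^+=4.6244
step 3: x_pred=4.2548  r=-3.7448  x^+=2.0603  v^+=2.6695  a^+=0.4289
step 4: x_pred=3.7100  r=-2.5400  x^+=2.2216  v^+=2.5652  a^+=-2.4168
step 5: x_pred=3.3144  r=-3.9644  x^+=0.9913  v^+=0.5816  a^+=-6.8584
step 6: x_pred=0.1407  r=-4.9207  x^+=-2.7428  v^+=-4.1571  a^+=-12.3714
step 7: x_pred=-7.3488  r=13.1088  x^+=0.3330  v^+=-9.6121  a^+=2.3152

resid = 13.1088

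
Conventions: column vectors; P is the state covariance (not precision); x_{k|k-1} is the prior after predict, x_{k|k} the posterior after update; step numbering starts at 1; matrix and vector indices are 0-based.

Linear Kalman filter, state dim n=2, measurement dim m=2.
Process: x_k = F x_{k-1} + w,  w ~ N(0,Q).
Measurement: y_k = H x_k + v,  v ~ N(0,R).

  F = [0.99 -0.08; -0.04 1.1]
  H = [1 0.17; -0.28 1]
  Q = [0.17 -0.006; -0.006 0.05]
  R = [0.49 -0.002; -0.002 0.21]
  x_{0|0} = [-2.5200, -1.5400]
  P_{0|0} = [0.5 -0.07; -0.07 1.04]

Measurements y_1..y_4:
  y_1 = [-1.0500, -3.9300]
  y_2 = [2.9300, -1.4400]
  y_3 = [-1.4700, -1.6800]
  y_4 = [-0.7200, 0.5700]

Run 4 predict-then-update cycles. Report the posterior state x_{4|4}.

step 1: x^-=[-2.3716, -1.5932]  P^-=[0.6778 -0.1938; -0.1938 1.3154]  S=[1.1399 -0.1527; -0.1527 1.6870]  K=[0.5418 -0.1783; 0.1366 0.8242]  nu=[1.5924, -3.0008]  x^+=[-0.9737, -3.8490]  P^+=[0.2600 0.0343; 0.0343 0.1824]
step 2: x^-=[-0.6561, -4.1950]  P^-=[0.4206 0.0051; 0.0051 0.2681]  S=[0.9201 -0.0693; -0.0693 0.5082]  K=[0.4459 -0.1609; 0.0956 0.5378]  nu=[4.2992, 2.5713]  x^+=[0.8475, -2.4012]  P^+=[0.2145 0.0254; 0.0254 0.1199]
step 3: x^-=[1.0311, -2.6752]  P^-=[0.3770 0.0027; 0.0027 0.1931]  S=[0.8735 -0.0722; -0.0722 0.4312]  K=[0.4182 -0.1686; 0.0786 0.4593]  nu=[-2.0463, 1.2840]  x^+=[-0.0411, -2.2464]  P^+=[0.2018 0.0203; 0.0203 0.1020]
step 4: x^-=[0.1390, -2.4694]  P^-=[0.3652 -0.0008; -0.0008 0.1719]  S=[0.8599 -0.0758; -0.0758 0.4110]  K=[0.4091 -0.1753; 0.0711 0.4320]  nu=[-0.4393, 3.0783]  x^+=[-0.5804, -1.1709]  P^+=[0.1978 0.0177; 0.0177 0.0955]

x_post = [-0.5804, -1.1709]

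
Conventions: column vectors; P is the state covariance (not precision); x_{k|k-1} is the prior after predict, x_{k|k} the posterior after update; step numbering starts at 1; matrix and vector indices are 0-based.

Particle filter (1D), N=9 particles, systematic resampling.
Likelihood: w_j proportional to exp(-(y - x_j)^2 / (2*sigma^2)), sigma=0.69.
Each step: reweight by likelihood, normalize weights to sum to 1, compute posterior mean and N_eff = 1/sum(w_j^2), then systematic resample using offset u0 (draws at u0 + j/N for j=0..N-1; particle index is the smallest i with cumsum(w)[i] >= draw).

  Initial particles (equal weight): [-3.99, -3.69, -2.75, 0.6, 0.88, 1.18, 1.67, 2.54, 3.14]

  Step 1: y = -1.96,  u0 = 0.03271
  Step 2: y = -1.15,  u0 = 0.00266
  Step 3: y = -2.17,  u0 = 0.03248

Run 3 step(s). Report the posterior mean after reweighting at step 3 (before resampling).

step 1: w=[0.0229, 0.0748, 0.9001, 0.0018, 0.0004, 0.0001, 0.0000, 0.0000, 0.0000]  mean=-2.8412  Neff=1.2250  idx=[1, 2, 2, 2, 2, 2, 2, 2, 2]
step 2: w=[0.0021, 0.1247, 0.1247, 0.1247, 0.1247, 0.1247, 0.1247, 0.1247, 0.1247]  mean=-2.7520  Neff=8.0333  idx=[1, 1, 2, 3, 4, 5, 6, 7, 8]
step 3: w=[0.1111, 0.1111, 0.1111, 0.1111, 0.1111, 0.1111, 0.1111, 0.1111, 0.1111]  mean=-2.7500  Neff=9.0000  idx=[0, 1, 2, 3, 4, 5, 6, 7, 8]

post_mean = -2.7500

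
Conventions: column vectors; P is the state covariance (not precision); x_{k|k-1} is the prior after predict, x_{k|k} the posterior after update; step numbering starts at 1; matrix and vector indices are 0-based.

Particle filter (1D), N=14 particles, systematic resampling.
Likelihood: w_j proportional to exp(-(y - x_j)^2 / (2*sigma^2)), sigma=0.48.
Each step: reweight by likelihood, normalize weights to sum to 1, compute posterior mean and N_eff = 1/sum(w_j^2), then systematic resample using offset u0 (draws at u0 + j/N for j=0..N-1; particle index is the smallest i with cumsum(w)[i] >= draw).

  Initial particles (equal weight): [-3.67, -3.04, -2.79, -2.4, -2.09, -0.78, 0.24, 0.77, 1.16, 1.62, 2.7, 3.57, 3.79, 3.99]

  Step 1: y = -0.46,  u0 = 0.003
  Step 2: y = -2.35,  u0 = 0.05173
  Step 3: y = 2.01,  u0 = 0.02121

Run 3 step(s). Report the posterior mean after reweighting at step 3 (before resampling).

step 1: w=[0.0000, 0.0000, 0.0000, 0.0002, 0.0026, 0.6727, 0.2901, 0.0315, 0.0028, 0.0001, 0.0000, 0.0000, 0.0000, 0.0000]  mean=-0.4335  Neff=1.8601  idx=[5, 5, 5, 5, 5, 5, 5, 5, 5, 5, 6, 6, 6, 6]
step 2: w=[0.1000, 0.1000, 0.1000, 0.1000, 0.1000, 0.1000, 0.1000, 0.1000, 0.1000, 0.1000, 0.0000, 0.0000, 0.0000, 0.0000]  mean=-0.7800  Neff=10.0008  idx=[0, 1, 1, 2, 3, 4, 4, 5, 6, 6, 7, 8, 9, 9]
step 3: w=[0.0714, 0.0714, 0.0714, 0.0714, 0.0714, 0.0714, 0.0714, 0.0714, 0.0714, 0.0714, 0.0714, 0.0714, 0.0714, 0.0714]  mean=-0.7800  Neff=14.0000  idx=[0, 1, 2, 3, 4, 5, 6, 7, 8, 9, 10, 11, 12, 13]

post_mean = -0.7800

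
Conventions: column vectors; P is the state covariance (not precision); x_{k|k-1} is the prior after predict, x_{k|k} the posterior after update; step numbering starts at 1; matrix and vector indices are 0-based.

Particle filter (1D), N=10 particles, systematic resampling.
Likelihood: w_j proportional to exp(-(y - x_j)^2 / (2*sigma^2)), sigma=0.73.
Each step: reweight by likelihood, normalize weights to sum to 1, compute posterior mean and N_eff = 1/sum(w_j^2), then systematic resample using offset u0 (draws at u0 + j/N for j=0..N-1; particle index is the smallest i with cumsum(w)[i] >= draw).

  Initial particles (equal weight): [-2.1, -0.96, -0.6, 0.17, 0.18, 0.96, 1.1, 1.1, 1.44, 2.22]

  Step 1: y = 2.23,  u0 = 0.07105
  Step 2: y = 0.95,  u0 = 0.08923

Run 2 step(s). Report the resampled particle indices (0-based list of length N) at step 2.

step 1: w=[0.0000, 0.0000, 0.0002, 0.0077, 0.0080, 0.0910, 0.1247, 0.1247, 0.2302, 0.4133]  mean=1.6135  Neff=3.7971  idx=[5, 6, 7, 8, 8, 8, 9, 9, 9, 9]
step 2: w=[0.1604, 0.1571, 0.1571, 0.1281, 0.1281, 0.1281, 0.0353, 0.0353, 0.0353, 0.0353]  mean=1.3664  Neff=7.7365  idx=[0, 1, 1, 2, 3, 3, 4, 5, 6, 9]

resampled_idx = [0, 1, 1, 2, 3, 3, 4, 5, 6, 9]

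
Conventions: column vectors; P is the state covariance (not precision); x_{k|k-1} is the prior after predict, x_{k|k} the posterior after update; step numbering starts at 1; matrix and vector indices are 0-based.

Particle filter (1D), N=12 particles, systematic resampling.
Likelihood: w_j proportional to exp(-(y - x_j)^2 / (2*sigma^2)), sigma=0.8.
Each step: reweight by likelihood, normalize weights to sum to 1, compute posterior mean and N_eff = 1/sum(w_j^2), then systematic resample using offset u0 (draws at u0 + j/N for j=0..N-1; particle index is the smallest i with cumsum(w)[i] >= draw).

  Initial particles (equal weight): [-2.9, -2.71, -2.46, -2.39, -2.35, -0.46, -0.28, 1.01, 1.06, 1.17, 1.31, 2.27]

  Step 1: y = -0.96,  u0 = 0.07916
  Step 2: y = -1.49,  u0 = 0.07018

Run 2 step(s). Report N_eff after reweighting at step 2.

step 1: w=[0.0221, 0.0381, 0.0720, 0.0845, 0.0923, 0.3433, 0.2908, 0.0201, 0.0172, 0.0121, 0.0075, 0.0001]  mean=-0.9397  Neff=4.4226  idx=[2, 3, 4, 5, 5, 5, 5, 6, 6, 6, 6, 10]
step 2: w=[0.1044, 0.1156, 0.1221, 0.0950, 0.0950, 0.0950, 0.0950, 0.0693, 0.0693, 0.0693, 0.0693, 0.0005]  mean=-1.0719  Neff=10.5803  idx=[0, 1, 2, 2, 3, 4, 5, 6, 7, 8, 9, 10]

N_eff = 10.5803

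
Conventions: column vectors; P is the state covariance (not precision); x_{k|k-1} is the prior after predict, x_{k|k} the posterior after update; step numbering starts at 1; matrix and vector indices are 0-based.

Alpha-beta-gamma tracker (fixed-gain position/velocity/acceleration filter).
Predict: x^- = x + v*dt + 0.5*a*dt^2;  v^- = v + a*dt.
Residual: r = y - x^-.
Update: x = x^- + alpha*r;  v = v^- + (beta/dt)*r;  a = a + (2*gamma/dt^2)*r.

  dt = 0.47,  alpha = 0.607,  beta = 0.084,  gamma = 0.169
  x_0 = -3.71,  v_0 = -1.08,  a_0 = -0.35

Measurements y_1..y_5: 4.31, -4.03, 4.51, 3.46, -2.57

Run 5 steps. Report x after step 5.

step 1: x_pred=-4.2563  r=8.5663  x^+=0.9435  v^+=0.2865  a^+=12.7573
step 2: x_pred=2.4872  r=-6.5172  x^+=-1.4688  v^+=5.1176  a^+=2.7853
step 3: x_pred=1.2442  r=3.2658  x^+=3.2265  v^+=7.0104  a^+=7.7824
step 4: x_pred=7.3810  r=-3.9210  x^+=5.0010  v^+=9.9674  a^+=1.7829
step 5: x_pred=9.8825  r=-12.4525  x^+=2.3238  v^+=8.5798  a^+=-17.2708

x_post = 2.3238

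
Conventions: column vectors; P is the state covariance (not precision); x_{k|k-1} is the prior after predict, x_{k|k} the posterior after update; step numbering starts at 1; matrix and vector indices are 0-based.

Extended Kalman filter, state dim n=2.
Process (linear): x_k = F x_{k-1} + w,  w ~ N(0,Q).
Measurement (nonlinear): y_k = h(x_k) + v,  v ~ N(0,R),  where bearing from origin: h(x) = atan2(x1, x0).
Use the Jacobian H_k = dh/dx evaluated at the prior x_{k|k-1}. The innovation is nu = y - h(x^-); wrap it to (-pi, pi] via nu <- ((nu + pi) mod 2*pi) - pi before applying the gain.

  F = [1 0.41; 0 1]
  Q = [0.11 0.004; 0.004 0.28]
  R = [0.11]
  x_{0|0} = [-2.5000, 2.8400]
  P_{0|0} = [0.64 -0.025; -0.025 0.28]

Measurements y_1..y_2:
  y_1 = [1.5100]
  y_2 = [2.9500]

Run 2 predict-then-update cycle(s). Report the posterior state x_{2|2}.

step 1: x^-=[-1.3356, 2.8400]  P^-=[0.7766 0.0938; 0.0938 0.5600]  H_jac=[-0.2883 -0.1356]  S=[0.1922]  K=[-1.2312; -0.5358]  nu=[-0.5004]  x^+=[-0.7195, 3.1081]  P^+=[0.4852 -0.0330; -0.0330 0.5048]
step 2: x^-=[0.5548, 3.1081]  P^-=[0.6530 0.1780; 0.1780 0.7848]  H_jac=[-0.3118 0.0557]  S=[0.1697]  K=[-1.1412; -0.0696]  nu=[1.5558]  x^+=[-1.2207, 2.9998]  P^+=[0.4320 0.1645; 0.1645 0.7840]

x_post = [-1.2207, 2.9998]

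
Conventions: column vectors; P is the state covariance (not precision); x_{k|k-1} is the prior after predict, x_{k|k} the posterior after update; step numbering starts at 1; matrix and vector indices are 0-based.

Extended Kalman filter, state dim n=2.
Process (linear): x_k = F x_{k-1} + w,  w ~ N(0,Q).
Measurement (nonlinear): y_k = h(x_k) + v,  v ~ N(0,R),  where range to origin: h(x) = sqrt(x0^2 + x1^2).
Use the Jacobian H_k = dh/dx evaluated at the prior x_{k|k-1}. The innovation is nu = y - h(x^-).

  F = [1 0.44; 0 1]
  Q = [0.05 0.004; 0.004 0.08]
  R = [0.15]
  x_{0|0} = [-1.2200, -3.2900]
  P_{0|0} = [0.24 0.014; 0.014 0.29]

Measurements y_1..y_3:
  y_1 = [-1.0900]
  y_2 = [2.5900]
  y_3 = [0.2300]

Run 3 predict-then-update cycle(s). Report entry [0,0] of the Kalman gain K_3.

step 1: x^-=[-2.6676, -3.2900]  P^-=[0.3585 0.1456; 0.1456 0.3700]  H_jac=[-0.6298 -0.7768]  S=[0.6579]  K=[-0.5151; -0.5762]  nu=[-5.3256]  x^+=[0.0755, -0.2212]  P^+=[0.1839 -0.0497; -0.0497 0.1515]
step 2: x^-=[-0.0218, -0.2212]  P^-=[0.2196 0.0210; 0.0210 0.2315]  H_jac=[-0.0983 -0.9952]  S=[0.3855]  K=[-0.1102; -0.6030]  nu=[2.3677]  x^+=[-0.2828, -1.6490]  P^+=[0.2149 -0.0046; -0.0046 0.0913]
step 3: x^-=[-1.0083, -1.6490]  P^-=[0.2785 0.0396; 0.0396 0.1713]  H_jac=[-0.5217 -0.8531]  S=[0.3858]  K=[-0.4642; -0.4325]  nu=[-1.7028]  x^+=[-0.2179, -0.9125]  P^+=[0.1954 -0.0379; -0.0379 0.0992]

K[0,0] = -0.4642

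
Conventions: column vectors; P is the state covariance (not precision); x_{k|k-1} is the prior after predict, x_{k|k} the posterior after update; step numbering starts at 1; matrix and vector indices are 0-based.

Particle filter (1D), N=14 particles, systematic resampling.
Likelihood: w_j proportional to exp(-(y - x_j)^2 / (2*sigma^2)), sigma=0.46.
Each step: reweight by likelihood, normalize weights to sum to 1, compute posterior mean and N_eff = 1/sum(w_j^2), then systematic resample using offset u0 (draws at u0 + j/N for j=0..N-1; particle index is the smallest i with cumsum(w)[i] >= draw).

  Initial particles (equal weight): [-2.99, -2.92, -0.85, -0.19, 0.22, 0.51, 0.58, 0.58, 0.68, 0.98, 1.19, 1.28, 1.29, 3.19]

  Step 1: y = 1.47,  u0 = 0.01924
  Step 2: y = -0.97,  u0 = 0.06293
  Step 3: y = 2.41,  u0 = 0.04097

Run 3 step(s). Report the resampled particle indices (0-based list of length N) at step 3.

step 1: w=[0.0000, 0.0000, 0.0000, 0.0004, 0.0064, 0.0289, 0.0393, 0.0393, 0.0584, 0.1447, 0.2120, 0.2343, 0.2363, 0.0002]  mean=1.1008  Neff=5.4360  idx=[5, 7, 8, 9, 9, 10, 10, 10, 11, 11, 11, 12, 12, 12]
step 2: w=[0.5129, 0.3107, 0.1459, 0.0114, 0.0114, 0.0015, 0.0015, 0.0015, 0.0006, 0.0006, 0.0006, 0.0005, 0.0005, 0.0005]  mean=0.5728  Neff=2.6234  idx=[0, 0, 0, 0, 0, 0, 0, 1, 1, 1, 1, 2, 2, 4]
step 3: w=[0.0158, 0.0158, 0.0158, 0.0158, 0.0158, 0.0158, 0.0158, 0.0292, 0.0292, 0.0292, 0.0292, 0.0678, 0.0678, 0.6370]  mean=0.8406  Neff=2.3803  idx=[2, 7, 9, 11, 12, 13, 13, 13, 13, 13, 13, 13, 13, 13]

resampled_idx = [2, 7, 9, 11, 12, 13, 13, 13, 13, 13, 13, 13, 13, 13]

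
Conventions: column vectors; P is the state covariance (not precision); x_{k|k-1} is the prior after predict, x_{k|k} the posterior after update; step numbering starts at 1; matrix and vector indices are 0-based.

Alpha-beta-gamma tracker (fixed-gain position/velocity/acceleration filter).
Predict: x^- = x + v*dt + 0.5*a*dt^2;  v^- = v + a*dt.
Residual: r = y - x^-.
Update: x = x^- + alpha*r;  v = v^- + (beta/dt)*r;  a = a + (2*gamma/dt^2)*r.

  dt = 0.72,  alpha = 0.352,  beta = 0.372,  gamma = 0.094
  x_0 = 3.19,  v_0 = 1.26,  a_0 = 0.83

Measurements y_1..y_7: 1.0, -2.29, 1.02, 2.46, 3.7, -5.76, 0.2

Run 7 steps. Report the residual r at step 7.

step 1: x_pred=4.3123  r=-3.3123  x^+=3.1464  v^+=0.1462  a^+=-0.3712
step 2: x_pred=3.1555  r=-5.4455  x^+=1.2387  v^+=-2.9345  a^+=-2.3461
step 3: x_pred=-1.4823  r=2.5023  x^+=-0.6015  v^+=-3.3308  a^+=-1.4386
step 4: x_pred=-3.3726  r=5.8326  x^+=-1.3195  v^+=-1.3531  a^+=0.6766
step 5: x_pred=-2.1184  r=5.8184  x^+=-0.0703  v^+=2.1402  a^+=2.7867
step 6: x_pred=2.1930  r=-7.9530  x^+=-0.6065  v^+=0.0376  a^+=-0.0975
step 7: x_pred=-0.6047  r=0.8047  x^+=-0.3214  v^+=0.3832  a^+=0.1943

resid = 0.8047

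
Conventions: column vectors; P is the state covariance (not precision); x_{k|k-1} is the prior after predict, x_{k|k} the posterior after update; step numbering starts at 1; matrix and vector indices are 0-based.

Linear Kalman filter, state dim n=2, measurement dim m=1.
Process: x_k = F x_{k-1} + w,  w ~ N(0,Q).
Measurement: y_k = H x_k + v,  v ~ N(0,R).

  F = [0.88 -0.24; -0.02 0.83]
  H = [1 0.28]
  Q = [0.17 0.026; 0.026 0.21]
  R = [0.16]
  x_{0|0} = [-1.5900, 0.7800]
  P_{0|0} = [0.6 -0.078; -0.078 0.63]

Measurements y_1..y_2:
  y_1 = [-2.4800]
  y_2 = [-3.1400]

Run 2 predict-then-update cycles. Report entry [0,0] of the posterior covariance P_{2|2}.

P_post[0,0] = 0.1695

step 1: x^-=[-1.5864, 0.6792]  P^-=[0.7039 -0.1674; -0.1674 0.6468]  S=[0.8208]  K=[0.8004; 0.0167]  nu=[-1.0838]  x^+=[-2.4539, 0.6611]  P^+=[0.1780 -0.1784; -0.1784 0.6466]
step 2: x^-=[-2.3181, 0.5978]  P^-=[0.4204 -0.2371; -0.2371 0.6614]  S=[0.4995]  K=[0.7088; -0.1038]  nu=[-0.9893]  x^+=[-3.0193, 0.7005]  P^+=[0.1695 -0.2003; -0.2003 0.6561]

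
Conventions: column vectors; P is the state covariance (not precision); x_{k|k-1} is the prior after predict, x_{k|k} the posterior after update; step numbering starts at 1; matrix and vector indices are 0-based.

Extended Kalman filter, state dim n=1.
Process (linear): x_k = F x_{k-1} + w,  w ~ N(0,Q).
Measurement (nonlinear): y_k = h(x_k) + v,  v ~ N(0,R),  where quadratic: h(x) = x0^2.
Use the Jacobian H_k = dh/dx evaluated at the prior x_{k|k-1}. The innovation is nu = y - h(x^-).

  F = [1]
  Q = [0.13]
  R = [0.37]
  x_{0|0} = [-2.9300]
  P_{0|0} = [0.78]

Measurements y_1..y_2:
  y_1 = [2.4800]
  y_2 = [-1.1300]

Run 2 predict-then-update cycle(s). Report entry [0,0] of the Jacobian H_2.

step 1: x^-=[-2.9300]  P^-=[0.9100]  H_jac=[-5.8600]  S=[31.6190]  K=[-0.1687]  nu=[-6.1049]  x^+=[-1.9004]  P^+=[0.0106]
step 2: x^-=[-1.9004]  P^-=[0.1406]  H_jac=[-3.8008]  S=[2.4018]  K=[-0.2226]  nu=[-4.7415]  x^+=[-0.8451]  P^+=[0.0217]

H_jac[0,0] = -3.8008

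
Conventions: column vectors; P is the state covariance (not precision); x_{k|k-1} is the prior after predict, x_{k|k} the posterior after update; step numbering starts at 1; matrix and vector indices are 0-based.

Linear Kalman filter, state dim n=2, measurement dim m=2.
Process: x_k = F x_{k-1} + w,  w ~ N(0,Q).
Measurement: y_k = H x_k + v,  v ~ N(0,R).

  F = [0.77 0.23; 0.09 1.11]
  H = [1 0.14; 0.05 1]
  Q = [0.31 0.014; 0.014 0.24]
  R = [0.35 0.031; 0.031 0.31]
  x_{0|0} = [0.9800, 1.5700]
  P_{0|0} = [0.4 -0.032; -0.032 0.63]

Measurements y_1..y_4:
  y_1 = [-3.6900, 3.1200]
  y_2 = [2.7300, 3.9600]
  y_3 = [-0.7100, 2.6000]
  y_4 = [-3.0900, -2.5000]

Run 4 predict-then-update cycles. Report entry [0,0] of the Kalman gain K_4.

K[0,0] = 0.5489

step 1: x^-=[1.1157, 1.8309]  P^-=[0.5692 0.1745; 0.1745 1.0131]  S=[0.9879 0.3771; 0.3771 1.3419]  K=[0.6084 -0.0197; 0.0332 0.7521]  nu=[-5.0620, 1.2333]  x^+=[-1.9882, 2.5904]  P^+=[0.2120 0.0022; 0.0022 0.2341]
step 2: x^-=[-0.9351, 2.6965]  P^-=[0.4489 0.0903; 0.0903 0.5306]  S=[0.8346 0.2187; 0.2187 0.8507]  K=[0.5557 -0.0103; 0.0348 0.6200]  nu=[3.2876, 1.3103]  x^+=[0.8783, 3.6232]  P^+=[0.1936 0.0044; 0.0044 0.1931]
step 3: x^-=[1.5096, 4.1008]  P^-=[0.4365 0.0805; 0.0805 0.4803]  S=[0.8185 0.2012; 0.2012 0.7995]  K=[0.5496 -0.0103; 0.0337 0.5974]  nu=[-2.7938, -1.5763]  x^+=[-0.0097, 3.0650]  P^+=[0.1915 0.0043; 0.0043 0.1860]
step 4: x^-=[0.6975, 3.4013]  P^-=[0.4349 0.0785; 0.0785 0.4716]  S=[0.8161 0.1978; 0.1978 0.7905]  K=[0.5489 -0.0105; 0.0333 0.5932]  nu=[-4.2637, -5.9361]  x^+=[-1.5802, -0.2620]  P^+=[0.1912 0.0042; 0.0042 0.1847]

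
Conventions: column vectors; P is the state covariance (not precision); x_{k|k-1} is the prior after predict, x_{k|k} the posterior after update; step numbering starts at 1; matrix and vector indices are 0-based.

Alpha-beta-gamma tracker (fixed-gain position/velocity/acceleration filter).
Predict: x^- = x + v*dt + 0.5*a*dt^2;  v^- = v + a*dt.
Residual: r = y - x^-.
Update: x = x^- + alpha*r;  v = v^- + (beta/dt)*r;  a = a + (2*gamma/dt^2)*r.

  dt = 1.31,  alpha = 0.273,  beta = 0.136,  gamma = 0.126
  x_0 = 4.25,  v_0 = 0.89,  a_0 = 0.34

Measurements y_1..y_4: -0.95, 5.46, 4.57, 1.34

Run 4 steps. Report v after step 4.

step 1: x_pred=5.7076  r=-6.6576  x^+=3.8901  v^+=0.6442  a^+=-0.6376
step 2: x_pred=4.1869  r=1.2731  x^+=4.5345  v^+=-0.0589  a^+=-0.4507
step 3: x_pred=4.0706  r=0.4994  x^+=4.2069  v^+=-0.5975  a^+=-0.3774
step 4: x_pred=3.1004  r=-1.7604  x^+=2.6198  v^+=-1.2746  a^+=-0.6359

v_post = -1.2746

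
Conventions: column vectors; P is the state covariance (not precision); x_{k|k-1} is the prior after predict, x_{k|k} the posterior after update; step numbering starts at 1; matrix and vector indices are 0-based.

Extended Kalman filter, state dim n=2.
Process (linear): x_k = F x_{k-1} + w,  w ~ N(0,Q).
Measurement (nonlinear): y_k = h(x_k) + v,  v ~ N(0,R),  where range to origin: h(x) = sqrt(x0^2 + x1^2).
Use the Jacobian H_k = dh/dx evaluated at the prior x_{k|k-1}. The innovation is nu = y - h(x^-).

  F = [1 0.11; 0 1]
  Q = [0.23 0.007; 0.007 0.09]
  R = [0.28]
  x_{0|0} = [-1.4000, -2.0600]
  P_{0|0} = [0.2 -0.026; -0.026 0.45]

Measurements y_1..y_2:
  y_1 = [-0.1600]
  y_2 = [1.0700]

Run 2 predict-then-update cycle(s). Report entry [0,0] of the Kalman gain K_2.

K[0,0] = -0.5430

step 1: x^-=[-1.6266, -2.0600]  P^-=[0.4297 0.0305; 0.0305 0.5400]  H_jac=[-0.6197 -0.7848]  S=[0.8073]  K=[-0.3595; -0.5484]  nu=[-2.7848]  x^+=[-0.6254, -0.5329]  P^+=[0.3254 -0.1287; -0.1287 0.2972]
step 2: x^-=[-0.6841, -0.5329]  P^-=[0.5307 -0.0890; -0.0890 0.3872]  H_jac=[-0.7889 -0.6146]  S=[0.6702]  K=[-0.5430; -0.2504]  nu=[0.2029]  x^+=[-0.7942, -0.5837]  P^+=[0.3330 -0.1801; -0.1801 0.3452]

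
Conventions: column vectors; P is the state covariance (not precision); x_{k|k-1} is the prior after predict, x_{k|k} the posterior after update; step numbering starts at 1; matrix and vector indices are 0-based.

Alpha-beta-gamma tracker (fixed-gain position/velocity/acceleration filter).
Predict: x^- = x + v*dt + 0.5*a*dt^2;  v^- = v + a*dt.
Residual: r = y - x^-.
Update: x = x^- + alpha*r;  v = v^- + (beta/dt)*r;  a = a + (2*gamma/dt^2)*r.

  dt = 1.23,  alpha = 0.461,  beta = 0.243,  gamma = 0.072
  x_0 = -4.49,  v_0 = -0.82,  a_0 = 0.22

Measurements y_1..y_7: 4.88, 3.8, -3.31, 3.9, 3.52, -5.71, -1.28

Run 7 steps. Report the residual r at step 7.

step 1: x_pred=-5.3322  r=10.2122  x^+=-0.6244  v^+=1.4681  a^+=1.1920
step 2: x_pred=2.0831  r=1.7169  x^+=2.8746  v^+=3.2735  a^+=1.3554
step 3: x_pred=7.9263  r=-11.2363  x^+=2.7464  v^+=2.7208  a^+=0.2859
step 4: x_pred=6.3093  r=-2.4093  x^+=5.1986  v^+=2.5965  a^+=0.0566
step 5: x_pred=8.4352  r=-4.9152  x^+=6.1693  v^+=1.6951  a^+=-0.4112
step 6: x_pred=7.9432  r=-13.6532  x^+=1.6491  v^+=-1.5080  a^+=-1.7107
step 7: x_pred=-1.4998  r=0.2198  x^+=-1.3985  v^+=-3.5688  a^+=-1.6898

resid = 0.2198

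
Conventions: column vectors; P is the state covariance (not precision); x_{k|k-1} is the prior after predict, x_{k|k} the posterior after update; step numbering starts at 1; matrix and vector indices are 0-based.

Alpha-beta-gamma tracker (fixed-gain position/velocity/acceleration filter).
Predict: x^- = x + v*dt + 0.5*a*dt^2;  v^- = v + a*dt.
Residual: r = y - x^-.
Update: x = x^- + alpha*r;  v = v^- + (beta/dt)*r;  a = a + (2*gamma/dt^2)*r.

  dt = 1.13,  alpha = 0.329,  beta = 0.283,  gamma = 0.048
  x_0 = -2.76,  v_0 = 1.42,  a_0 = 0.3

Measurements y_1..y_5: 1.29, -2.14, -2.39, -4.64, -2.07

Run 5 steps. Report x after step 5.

x_post = -2.4748

step 1: x_pred=-0.9639  r=2.2539  x^+=-0.2223  v^+=2.3235  a^+=0.4695
step 2: x_pred=2.7029  r=-4.8429  x^+=1.1096  v^+=1.6411  a^+=0.1054
step 3: x_pred=3.0313  r=-5.4213  x^+=1.2477  v^+=0.4024  a^+=-0.3022
step 4: x_pred=1.5094  r=-6.1494  x^+=-0.5137  v^+=-1.4792  a^+=-0.7646
step 5: x_pred=-2.6733  r=0.6033  x^+=-2.4748  v^+=-2.1920  a^+=-0.7192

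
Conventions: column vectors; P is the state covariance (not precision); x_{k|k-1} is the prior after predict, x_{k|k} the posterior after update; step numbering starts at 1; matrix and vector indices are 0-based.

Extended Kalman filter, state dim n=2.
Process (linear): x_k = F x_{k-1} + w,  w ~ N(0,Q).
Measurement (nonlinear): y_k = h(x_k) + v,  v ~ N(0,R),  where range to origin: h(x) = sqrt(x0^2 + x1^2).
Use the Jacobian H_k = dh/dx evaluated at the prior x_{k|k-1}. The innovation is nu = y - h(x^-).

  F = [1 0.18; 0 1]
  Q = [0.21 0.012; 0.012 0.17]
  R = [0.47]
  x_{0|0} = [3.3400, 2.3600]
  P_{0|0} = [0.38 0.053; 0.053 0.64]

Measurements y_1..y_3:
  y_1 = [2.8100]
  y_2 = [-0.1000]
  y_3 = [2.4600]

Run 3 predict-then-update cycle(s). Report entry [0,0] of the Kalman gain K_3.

K[0,0] = 0.4825

step 1: x^-=[3.7648, 2.3600]  P^-=[0.6298 0.1802; 0.1802 0.8100]  H_jac=[0.8473 0.5311]  S=[1.3128]  K=[0.4794; 0.4440]  nu=[-1.6333]  x^+=[2.9818, 1.6348]  P^+=[0.3281 -0.0992; -0.0992 0.5512]
step 2: x^-=[3.2761, 1.6348]  P^-=[0.5203 0.0120; 0.0120 0.7212]  H_jac=[0.8948 0.4465]  S=[1.0399]  K=[0.4528; 0.3200]  nu=[-3.7613]  x^+=[1.5729, 0.4313]  P^+=[0.3070 -0.1387; -0.1387 0.6147]
step 3: x^-=[1.6506, 0.4313]  P^-=[0.4870 -0.0160; -0.0160 0.7847]  H_jac=[0.9675 0.2528]  S=[0.9682]  K=[0.4825; 0.1889]  nu=[0.7540]  x^+=[2.0144, 0.5737]  P^+=[0.2616 -0.1043; -0.1043 0.7502]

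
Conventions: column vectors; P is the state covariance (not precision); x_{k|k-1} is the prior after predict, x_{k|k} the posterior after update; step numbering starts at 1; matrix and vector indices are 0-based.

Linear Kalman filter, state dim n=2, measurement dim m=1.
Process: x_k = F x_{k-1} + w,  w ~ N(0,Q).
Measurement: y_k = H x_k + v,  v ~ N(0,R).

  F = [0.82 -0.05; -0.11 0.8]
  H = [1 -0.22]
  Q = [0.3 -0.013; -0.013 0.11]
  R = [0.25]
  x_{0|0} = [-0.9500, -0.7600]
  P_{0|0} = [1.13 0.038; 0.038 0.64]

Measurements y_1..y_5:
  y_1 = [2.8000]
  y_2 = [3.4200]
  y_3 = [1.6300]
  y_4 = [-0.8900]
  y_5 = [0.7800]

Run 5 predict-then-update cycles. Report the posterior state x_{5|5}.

step 1: x^-=[-0.7410, -0.5035]  P^-=[1.0583 -0.1154; -0.1154 0.5266]  S=[1.3846]  K=[0.7827; -0.1670]  nu=[3.4302]  x^+=[1.9438, -1.0764]  P^+=[0.2101 0.0656; 0.0656 0.4880]
step 2: x^-=[1.6478, -1.0749]  P^-=[0.4371 -0.0081; -0.0081 0.4133]  S=[0.7107]  K=[0.6176; -0.1393]  nu=[1.5358]  x^+=[2.5962, -1.2889]  P^+=[0.1661 0.0531; 0.0531 0.3995]
step 3: x^-=[2.1933, -1.3167]  P^-=[0.4083 -0.0089; -0.0089 0.3584]  S=[0.6796]  K=[0.6037; -0.1290]  nu=[-0.8530]  x^+=[1.6784, -1.2066]  P^+=[0.1606 0.0441; 0.0441 0.3470]
step 4: x^-=[1.4366, -1.1499]  P^-=[0.4053 -0.0122; -0.0122 0.3263]  S=[0.6764]  K=[0.6031; -0.1242]  nu=[-2.5796]  x^+=[-0.1191, -0.8296]  P^+=[0.1592 0.0384; 0.0384 0.3159]
step 5: x^-=[-0.0562, -0.6506]  P^-=[0.4047 -0.0146; -0.0146 0.3073]  S=[0.6760]  K=[0.6034; -0.1216]  nu=[0.6931]  x^+=[0.3620, -0.7348]  P^+=[0.1586 0.0350; 0.0350 0.2973]

x_post = [0.3620, -0.7348]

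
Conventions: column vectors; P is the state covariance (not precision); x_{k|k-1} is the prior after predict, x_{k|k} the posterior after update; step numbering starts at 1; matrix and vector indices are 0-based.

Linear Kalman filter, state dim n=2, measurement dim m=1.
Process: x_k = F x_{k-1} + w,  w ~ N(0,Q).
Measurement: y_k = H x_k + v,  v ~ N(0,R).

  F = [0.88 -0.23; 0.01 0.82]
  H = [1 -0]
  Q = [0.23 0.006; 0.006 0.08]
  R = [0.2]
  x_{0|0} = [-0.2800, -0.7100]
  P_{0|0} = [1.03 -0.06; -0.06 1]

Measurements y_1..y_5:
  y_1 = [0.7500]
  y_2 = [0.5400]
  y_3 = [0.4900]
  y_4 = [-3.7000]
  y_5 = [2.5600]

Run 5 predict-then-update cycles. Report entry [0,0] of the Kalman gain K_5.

K[0,0] = 0.6444

step 1: x^-=[-0.0831, -0.5850]  P^-=[1.1048 -0.2167; -0.2167 0.7515]  S=[1.3048]  K=[0.8467; -0.1661]  nu=[0.8331]  x^+=[0.6223, -0.7234]  P^+=[0.1693 -0.0332; -0.0332 0.7155]
step 2: x^-=[0.7140, -0.5869]  P^-=[0.4124 -0.1514; -0.1514 0.5606]  S=[0.6124]  K=[0.6734; -0.2471]  nu=[-0.1740]  x^+=[0.5968, -0.5439]  P^+=[0.1347 -0.0494; -0.0494 0.5232]
step 3: x^-=[0.6503, -0.4401]  P^-=[0.3820 -0.1270; -0.1270 0.4310]  S=[0.5820]  K=[0.6563; -0.2183]  nu=[-0.1603]  x^+=[0.5451, -0.4051]  P^+=[0.1313 -0.0437; -0.0437 0.4033]
step 4: x^-=[0.5728, -0.3267]  P^-=[0.3707 -0.1003; -0.1003 0.3505]  S=[0.5707]  K=[0.6495; -0.1758]  nu=[-4.2728]  x^+=[-2.2025, 0.4243]  P^+=[0.1299 -0.0352; -0.0352 0.3328]
step 5: x^-=[-2.0358, 0.3259]  P^-=[0.3624 -0.0809; -0.0809 0.3032]  S=[0.5624]  K=[0.6444; -0.1439]  nu=[4.5958]  x^+=[0.9258, -0.3352]  P^+=[0.1289 -0.0288; -0.0288 0.2916]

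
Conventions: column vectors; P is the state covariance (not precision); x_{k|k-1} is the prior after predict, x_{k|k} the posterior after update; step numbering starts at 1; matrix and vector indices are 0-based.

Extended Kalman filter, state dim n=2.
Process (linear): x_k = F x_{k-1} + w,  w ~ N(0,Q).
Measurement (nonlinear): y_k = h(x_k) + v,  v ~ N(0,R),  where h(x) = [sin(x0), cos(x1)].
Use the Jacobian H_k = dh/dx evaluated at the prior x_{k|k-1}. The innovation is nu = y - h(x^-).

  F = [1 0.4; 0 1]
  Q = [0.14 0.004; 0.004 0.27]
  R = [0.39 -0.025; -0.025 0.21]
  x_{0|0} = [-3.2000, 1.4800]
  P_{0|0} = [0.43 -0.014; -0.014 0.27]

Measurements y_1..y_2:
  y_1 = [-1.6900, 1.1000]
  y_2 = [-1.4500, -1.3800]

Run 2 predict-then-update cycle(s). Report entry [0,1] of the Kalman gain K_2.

K[0,1] = -0.1152

step 1: x^-=[-2.6080, 1.4800]  P^-=[0.6020 0.0980; 0.0980 0.5400]  H_jac=[-0.8610 0.0000; 0.0000 -0.9959]  S=[0.8363 0.0590; 0.0590 0.7456]  K=[-0.6140 -0.0823; -0.0503 -0.7173]  nu=[-1.1814, 1.0093]  x^+=[-1.9657, 0.8154]  P^+=[0.2757 0.0019; 0.0019 0.1500]
step 2: x^-=[-1.6396, 0.8154]  P^-=[0.4413 0.0659; 0.0659 0.4200]  H_jac=[-0.0687 0.0000; 0.0000 -0.7280]  S=[0.3921 -0.0217; -0.0217 0.4326]  K=[-0.0837 -0.1152; -0.0508 -0.7094]  nu=[-0.4524, -2.0656]  x^+=[-1.3638, 2.3036]  P^+=[0.4332 0.0303; 0.0303 0.2029]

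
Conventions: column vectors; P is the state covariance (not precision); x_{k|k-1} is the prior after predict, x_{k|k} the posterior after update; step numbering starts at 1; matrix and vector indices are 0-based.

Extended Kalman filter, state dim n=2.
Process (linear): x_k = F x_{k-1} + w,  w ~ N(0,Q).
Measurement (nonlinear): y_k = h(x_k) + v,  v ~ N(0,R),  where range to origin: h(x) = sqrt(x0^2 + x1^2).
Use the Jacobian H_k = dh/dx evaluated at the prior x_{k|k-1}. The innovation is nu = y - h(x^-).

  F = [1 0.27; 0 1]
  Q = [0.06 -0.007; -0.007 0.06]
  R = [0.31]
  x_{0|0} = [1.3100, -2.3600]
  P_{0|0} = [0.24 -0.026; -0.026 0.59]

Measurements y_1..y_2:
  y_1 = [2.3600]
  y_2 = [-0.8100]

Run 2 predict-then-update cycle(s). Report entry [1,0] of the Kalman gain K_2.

step 1: x^-=[0.6728, -2.3600]  P^-=[0.3290 0.1263; 0.1263 0.6500]  H_jac=[0.2742 -0.9617]  S=[0.8693]  K=[-0.0360; -0.6793]  nu=[-0.0940]  x^+=[0.6762, -2.2961]  P^+=[0.3278 0.1051; 0.1051 0.2489]
step 2: x^-=[0.0562, -2.2961]  P^-=[0.4627 0.1653; 0.1653 0.3089]  H_jac=[0.0245 -0.9997]  S=[0.6109]  K=[-0.2519; -0.4989]  nu=[-3.1068]  x^+=[0.8388, -0.7462]  P^+=[0.4240 0.0885; 0.0885 0.1569]

K[1,0] = -0.4989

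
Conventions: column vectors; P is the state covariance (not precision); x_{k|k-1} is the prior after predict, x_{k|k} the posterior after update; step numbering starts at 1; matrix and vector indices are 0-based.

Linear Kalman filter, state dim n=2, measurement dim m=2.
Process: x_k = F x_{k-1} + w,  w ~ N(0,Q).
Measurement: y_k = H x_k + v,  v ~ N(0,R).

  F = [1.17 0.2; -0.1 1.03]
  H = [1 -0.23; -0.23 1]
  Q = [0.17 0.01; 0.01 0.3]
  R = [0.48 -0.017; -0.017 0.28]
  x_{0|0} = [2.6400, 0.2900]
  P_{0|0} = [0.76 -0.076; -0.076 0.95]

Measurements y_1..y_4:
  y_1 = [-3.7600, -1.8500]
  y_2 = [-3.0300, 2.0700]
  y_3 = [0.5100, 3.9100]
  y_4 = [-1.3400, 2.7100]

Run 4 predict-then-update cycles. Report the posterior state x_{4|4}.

x_post = [-0.5853, 2.6552]

step 1: x^-=[3.1468, 0.0347]  P^-=[1.2128 0.0267; 0.0267 1.3311]  S=[1.7509 -0.5740; -0.5740 1.6630]  K=[0.7210 0.0972; 0.1145 0.8363]  nu=[-6.8988, -1.1609]  x^+=[-1.9401, -1.7264]  P^+=[0.3673 0.0994; 0.0994 0.2551]
step 2: x^-=[-2.6152, -1.5842]  P^-=[0.7295 0.1374; 0.1374 0.5538]  S=[1.1756 -0.1675; -0.1675 0.8092]  K=[0.6062 0.0879; 0.1035 0.6668]  nu=[-0.7791, 3.0527]  x^+=[-2.8191, 0.3706]  P^+=[0.3091 0.0854; 0.0854 0.2046]
step 3: x^-=[-3.2243, 0.6636]  P^-=[0.6413 0.1172; 0.1172 0.5025]  S=[1.0940 -0.1567; -0.1567 0.7625]  K=[0.5727 0.0779; 0.0936 0.6429]  nu=[3.8869, 2.5048]  x^+=[-0.8028, 2.6376]  P^+=[0.2918 0.0792; 0.0792 0.1966]
step 4: x^-=[-0.4118, 2.7970]  P^-=[0.6144 0.1102; 0.1102 0.4952]  S=[1.0699 -0.1561; -0.1561 0.7570]  K=[0.5615 0.0748; 0.0899 0.6392]  nu=[-0.2849, -0.1817]  x^+=[-0.5853, 2.6552]  P^+=[0.2860 0.0772; 0.0772 0.1952]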